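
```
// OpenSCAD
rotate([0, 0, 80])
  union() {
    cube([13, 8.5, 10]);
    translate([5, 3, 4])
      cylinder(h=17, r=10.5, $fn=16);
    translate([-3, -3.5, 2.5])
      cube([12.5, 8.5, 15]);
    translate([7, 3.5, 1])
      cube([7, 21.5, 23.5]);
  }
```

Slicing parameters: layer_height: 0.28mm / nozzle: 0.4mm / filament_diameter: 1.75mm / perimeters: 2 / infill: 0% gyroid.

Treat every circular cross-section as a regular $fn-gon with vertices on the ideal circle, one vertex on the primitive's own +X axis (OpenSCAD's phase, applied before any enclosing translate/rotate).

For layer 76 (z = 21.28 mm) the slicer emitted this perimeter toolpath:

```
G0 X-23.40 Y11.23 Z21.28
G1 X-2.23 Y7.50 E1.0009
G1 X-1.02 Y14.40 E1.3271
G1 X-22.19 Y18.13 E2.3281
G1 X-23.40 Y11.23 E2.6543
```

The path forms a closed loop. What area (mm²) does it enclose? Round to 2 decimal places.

Apply the shoelace formula to the sequence of (X, Y) vertices; enclosed area = 150.59 mm².

150.59 mm²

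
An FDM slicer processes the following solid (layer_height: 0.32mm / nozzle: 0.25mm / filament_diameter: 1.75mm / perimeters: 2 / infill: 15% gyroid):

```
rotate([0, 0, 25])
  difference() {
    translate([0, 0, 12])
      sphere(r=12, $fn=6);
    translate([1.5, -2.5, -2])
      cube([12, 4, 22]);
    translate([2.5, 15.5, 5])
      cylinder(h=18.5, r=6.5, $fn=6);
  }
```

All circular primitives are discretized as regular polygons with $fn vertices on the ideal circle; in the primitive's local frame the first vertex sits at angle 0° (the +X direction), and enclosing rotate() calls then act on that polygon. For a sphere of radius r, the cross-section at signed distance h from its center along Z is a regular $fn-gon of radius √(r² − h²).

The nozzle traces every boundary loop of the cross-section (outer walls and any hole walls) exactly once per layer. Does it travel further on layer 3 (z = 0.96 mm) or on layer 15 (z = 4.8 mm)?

layer 15 (z = 4.8 mm)

Layer 3 (z = 0.96): the sphere: section is a regular 6-gon, circumradius = √(r²−h²) = √(12²−11.04²) = 4.703 (perimeter = 2·6·4.703·sin(180°/6) = 28.22 mm); the 12×4 cube at (1.5, -2.5) contributes its full rectangle (perimeter 32.00 mm); the cylinder at (2.5, 15.5) is not intersected at this z (z outside [5, 23.5]); Subtracting the remaining from the first: starting from the r=12 sphere, the 12×4 cube at (1.5, -2.5) partially overlaps it — only the 10.36 mm² overlap (of its 48.00 mm²) is removed, clipping the outline — boundary = 31.70 mm; (rotated 25° about Z; rotation is an isometry so areas/perimeters/island counts are preserved). So its perimeter = 31.70 mm. Layer 15 (z = 4.8): the sphere: section is a regular 6-gon, circumradius = √(r²−h²) = √(12²−7.2²) = 9.600 (perimeter = 2·6·9.600·sin(180°/6) = 57.60 mm); the cube at (1.5, -2.5) is present — its section is the full 12×4 rectangle (perimeter 32.00 mm); the cylinder at (2.5, 15.5) is not intersected at this z (z outside [5, 23.5]); Subtracting the remaining from the first: starting from the r=12 sphere, the 12×4 cube at (1.5, -2.5) partially overlaps it — only the 29.95 mm² overlap (of its 48.00 mm²) is removed, clipping the outline — boundary = 70.87 mm; (rotated 25° about Z; rotation is an isometry so areas/perimeters/island counts are preserved). So its perimeter = 70.87 mm. Layer 15 is larger (70.87 vs 31.70 mm).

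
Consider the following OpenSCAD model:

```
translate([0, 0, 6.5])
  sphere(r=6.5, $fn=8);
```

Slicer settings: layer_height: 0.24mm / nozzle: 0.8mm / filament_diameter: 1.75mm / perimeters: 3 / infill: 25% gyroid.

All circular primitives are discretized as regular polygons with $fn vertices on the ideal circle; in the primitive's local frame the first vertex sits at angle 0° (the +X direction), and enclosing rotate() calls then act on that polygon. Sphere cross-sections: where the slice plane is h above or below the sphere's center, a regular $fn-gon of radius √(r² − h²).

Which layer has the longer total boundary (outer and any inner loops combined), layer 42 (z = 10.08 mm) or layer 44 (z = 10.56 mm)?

Layer 42 (z = 10.08): the r=6.5 sphere contributes a regular 8-gon of circumradius √(6.5²−3.58²) = 5.425 (perimeter = 2·8·5.425·sin(180°/8) = 33.22 mm). So its perimeter = 33.22 mm. Layer 44 (z = 10.56): the r=6.5 sphere slices to a regular 8-gon of circumradius 5.076 (√(r²−h²) with h=4.06 from center) (perimeter = 2·8·5.076·sin(180°/8) = 31.08 mm). So its perimeter = 31.08 mm. Layer 42 is larger (33.22 vs 31.08 mm).

layer 42 (z = 10.08 mm)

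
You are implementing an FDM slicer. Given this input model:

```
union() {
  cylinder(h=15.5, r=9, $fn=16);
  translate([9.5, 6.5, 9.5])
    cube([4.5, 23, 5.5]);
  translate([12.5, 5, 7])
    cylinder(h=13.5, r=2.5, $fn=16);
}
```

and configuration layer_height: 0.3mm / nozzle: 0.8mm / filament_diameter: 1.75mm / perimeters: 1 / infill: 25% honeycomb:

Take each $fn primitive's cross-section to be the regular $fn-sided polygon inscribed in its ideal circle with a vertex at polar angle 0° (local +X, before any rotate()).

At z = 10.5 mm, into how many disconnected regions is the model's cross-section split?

At z = 10.5 mm: the r=9 cylinder contributes a regular 16-gon of circumradius 9; the cube at (9.5, 6.5) is present — its section is the full 4.5×23 rectangle; the r=2.5 cylinder at (12.5, 5) gives a regular 16-gon of circumradius 2.5 (constant along its height); Merging all regions: the regions partially overlap (shared area 2.53 mm²), so overlapping operands fuse into one piece — 2 connected regions. The result has 2 disconnected regions.

2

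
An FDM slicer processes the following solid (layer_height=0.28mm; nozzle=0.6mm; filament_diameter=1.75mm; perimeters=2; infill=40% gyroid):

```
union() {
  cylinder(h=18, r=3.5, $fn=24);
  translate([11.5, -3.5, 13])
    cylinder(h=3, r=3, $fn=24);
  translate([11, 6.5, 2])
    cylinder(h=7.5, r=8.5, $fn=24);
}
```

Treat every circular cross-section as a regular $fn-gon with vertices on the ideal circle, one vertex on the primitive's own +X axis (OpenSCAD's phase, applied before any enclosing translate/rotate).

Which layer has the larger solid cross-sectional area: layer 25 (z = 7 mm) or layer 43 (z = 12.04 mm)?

Layer 25 (z = 7): the r=3.5 cylinder gives a regular 24-gon of circumradius 3.5 (constant along its height) (area = (24/2)·3.500²·sin(360°/24) = 38.05 mm²); the cylinder at (11.5, -3.5) is not intersected at this z (z outside [13, 16]); the r=8.5 cylinder at (11, 6.5) gives a regular 24-gon of circumradius 8.5 (constant along its height) (area = (24/2)·8.500²·sin(360°/24) = 224.40 mm²); Merging all regions: the 2 present regions are separate (no shared area or edge), so areas and boundary lengths simply add and each stays a separate island — area = 262.44 mm². So its area = 262.44 mm². Layer 43 (z = 12.04): the r=3.5 cylinder gives a regular 24-gon of circumradius 3.5 (constant along its height) (area = (24/2)·3.500²·sin(360°/24) = 38.05 mm²); the cylinder at (11.5, -3.5) does not reach this height (z outside [13, 16]); the cylinder at (11, 6.5) does not reach this height (z outside [2, 9.5]); Merging all regions: only the r=3.5 cylinder is present, so the union is just that shape — area = 38.05 mm². So its area = 38.05 mm². Layer 25 is larger (262.44 vs 38.05 mm²).

layer 25 (z = 7 mm)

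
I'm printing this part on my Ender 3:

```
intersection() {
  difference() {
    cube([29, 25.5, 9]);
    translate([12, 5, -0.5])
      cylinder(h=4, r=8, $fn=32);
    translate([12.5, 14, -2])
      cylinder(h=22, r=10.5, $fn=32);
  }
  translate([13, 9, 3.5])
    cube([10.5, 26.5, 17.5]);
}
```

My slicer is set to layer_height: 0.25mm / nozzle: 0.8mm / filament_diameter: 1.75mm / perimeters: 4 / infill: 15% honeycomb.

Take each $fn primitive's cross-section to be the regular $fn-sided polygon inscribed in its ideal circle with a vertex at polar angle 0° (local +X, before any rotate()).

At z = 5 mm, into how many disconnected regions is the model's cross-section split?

At z = 5 mm: the 29×25.5 cube contributes its full rectangle; the cylinder at (12, 5) is not intersected at this z (z outside [-0.5, 3.5]); the r=10.5 cylinder at (12.5, 14) gives a regular 32-gon of circumradius 10.5 (constant along its height); Subtracting the remaining from the first: starting from the 29×25.5 cube, the r=10.5 cylinder at (12.5, 14) lies wholly inside it (removes its full 344.14 mm² and its 65.87 mm outline becomes a hole wall) — 1 connected region with 1 hole; the cube at (13, 9) (footprint 10.5×26.5) is included at this height; Keeping only the common overlap: the 10.5×26.5 cube at (13, 9) partially overlaps the result so far; clipping to the common part keeps 44.69 mm² — 1 connected region. The result has 1 disconnected region.

1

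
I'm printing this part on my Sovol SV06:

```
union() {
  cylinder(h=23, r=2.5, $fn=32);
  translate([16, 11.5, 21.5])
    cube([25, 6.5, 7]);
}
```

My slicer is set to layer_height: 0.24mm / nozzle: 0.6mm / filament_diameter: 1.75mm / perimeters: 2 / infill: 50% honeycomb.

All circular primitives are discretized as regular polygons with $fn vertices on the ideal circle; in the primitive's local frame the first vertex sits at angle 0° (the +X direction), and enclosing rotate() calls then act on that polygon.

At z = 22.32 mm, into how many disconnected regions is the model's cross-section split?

2

At z = 22.32 mm: the r=2.5 cylinder contributes a regular 32-gon of circumradius 2.5; the cube at (16, 11.5) is present — its section is the full 25×6.5 rectangle; Taking the union: the 2 present regions are separate (no shared area or edge), so areas and boundary lengths simply add and each stays a separate island — 2 connected regions. The result has 2 disconnected regions.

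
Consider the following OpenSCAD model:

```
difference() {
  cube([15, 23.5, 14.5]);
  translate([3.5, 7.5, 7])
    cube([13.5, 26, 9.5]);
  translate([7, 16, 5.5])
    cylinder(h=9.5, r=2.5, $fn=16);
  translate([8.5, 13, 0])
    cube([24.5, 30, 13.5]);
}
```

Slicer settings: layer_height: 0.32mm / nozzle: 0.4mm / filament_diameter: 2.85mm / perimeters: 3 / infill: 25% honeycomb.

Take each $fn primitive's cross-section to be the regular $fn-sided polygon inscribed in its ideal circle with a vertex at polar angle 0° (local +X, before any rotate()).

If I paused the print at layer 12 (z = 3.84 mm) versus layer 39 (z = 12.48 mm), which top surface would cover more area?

Layer 12 (z = 3.84): the 15×23.5 cube contributes its full rectangle (area 352.50 mm²); the cube at (3.5, 7.5) is absent (z outside [7, 16.5]); the cylinder at (7, 16) does not reach this height (z outside [5.5, 15]); the cube at (8.5, 13) is present — its section is the full 24.5×30 rectangle (area 735.00 mm²); After the difference (first − rest): starting from the 15×23.5 cube (352.50 mm²), the 24.5×30 cube at (8.5, 13) partially overlaps it — only the 68.25 mm² overlap (of its 735.00 mm²) is removed, clipping the outline — area = 284.25 mm². So its area = 284.25 mm². Layer 39 (z = 12.48): the 15×23.5 cube contributes its full rectangle (area 352.50 mm²); the cube at (3.5, 7.5) is present — its section is the full 13.5×26 rectangle (area 351.00 mm²); the cylinder at (7, 16): section is a regular 16-gon, circumradius r=2.5 (area = (16/2)·2.500²·sin(360°/16) = 19.13 mm²); the cube at (8.5, 13) is present — its section is the full 24.5×30 rectangle (area 735.00 mm²); Subtracting the remaining from the first: starting from the 15×23.5 cube (352.50 mm²), the 13.5×26 cube at (3.5, 7.5) partially overlaps it — only the 184.00 mm² overlap (of its 351.00 mm²) is removed, clipping the outline; the r=2.5 cylinder at (7, 16) misses the remaining region (no effect); the 24.5×30 cube at (8.5, 13) misses the remaining region (no effect) — area = 168.50 mm². So its area = 168.50 mm². Layer 12 is larger (284.25 vs 168.50 mm²).

layer 12 (z = 3.84 mm)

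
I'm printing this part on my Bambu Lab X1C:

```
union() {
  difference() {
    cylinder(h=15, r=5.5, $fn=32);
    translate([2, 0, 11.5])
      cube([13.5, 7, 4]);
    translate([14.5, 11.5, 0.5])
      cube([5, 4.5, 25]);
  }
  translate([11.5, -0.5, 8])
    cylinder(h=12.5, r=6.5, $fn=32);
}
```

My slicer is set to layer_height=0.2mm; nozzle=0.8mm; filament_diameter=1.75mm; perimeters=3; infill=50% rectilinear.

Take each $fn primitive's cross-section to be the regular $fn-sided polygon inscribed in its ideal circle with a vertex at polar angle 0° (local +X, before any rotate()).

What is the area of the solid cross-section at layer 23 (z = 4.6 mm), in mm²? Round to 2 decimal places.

At z = 4.6 mm: the cylinder: section is a regular 32-gon, circumradius r=5.5 (area = (32/2)·5.500²·sin(360°/32) = 94.42 mm²); the cube at (2, 0) does not reach this height (z outside [11.5, 15.5]); the cube at (14.5, 11.5) (footprint 5×4.5) is included at this height (area 22.50 mm²); Taking the first minus the rest: starting from the r=5.5 cylinder (94.42 mm²), the 5×4.5 cube at (14.5, 11.5) misses the remaining region (no effect) — area = 94.42 mm²; the cylinder at (11.5, -0.5) is absent (z outside [8, 20.5]); Taking the union: only the result so far is present, so the union is just that shape — area = 94.42 mm². Overall, the cross-section is a single solid region. Net area = 94.42 mm².

94.42 mm²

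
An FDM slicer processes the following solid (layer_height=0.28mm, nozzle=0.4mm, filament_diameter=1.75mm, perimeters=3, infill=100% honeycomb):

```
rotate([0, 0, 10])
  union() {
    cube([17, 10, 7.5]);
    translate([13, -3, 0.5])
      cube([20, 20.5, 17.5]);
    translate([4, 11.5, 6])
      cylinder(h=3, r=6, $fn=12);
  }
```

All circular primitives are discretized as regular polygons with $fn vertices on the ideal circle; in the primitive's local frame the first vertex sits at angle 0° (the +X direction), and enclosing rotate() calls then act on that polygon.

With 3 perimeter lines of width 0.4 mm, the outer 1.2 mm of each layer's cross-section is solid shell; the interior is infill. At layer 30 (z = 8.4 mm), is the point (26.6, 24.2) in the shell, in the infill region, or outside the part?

outside

At z = 8.4 mm: the cube does not reach this height (z outside [0, 7.5]); the cube at (13, -3) is present — its section is the full 20×20.5 rectangle; the r=6 cylinder at (4, 11.5) gives a regular 12-gon of circumradius 6 (constant along its height); Taking the union: the 2 present regions are separate (no shared area or edge), so areas and boundary lengths simply add and each stays a separate island — 2 connected regions; (whole slice rotated 10° about Z — lengths, areas and connectivity unchanged). Overall, the cross-section has 2 separate islands. Undo the 10° rotation: the query point maps to (30.398, 19.213) in the un-rotated model frame. The nearest boundary edge runs (13.00, 17.50)→(33.00, 17.50); distance from the point to it = 1.71 mm. The point is not inside any of the regions above, so it lies outside the cross-section (1.71 mm from the nearest boundary).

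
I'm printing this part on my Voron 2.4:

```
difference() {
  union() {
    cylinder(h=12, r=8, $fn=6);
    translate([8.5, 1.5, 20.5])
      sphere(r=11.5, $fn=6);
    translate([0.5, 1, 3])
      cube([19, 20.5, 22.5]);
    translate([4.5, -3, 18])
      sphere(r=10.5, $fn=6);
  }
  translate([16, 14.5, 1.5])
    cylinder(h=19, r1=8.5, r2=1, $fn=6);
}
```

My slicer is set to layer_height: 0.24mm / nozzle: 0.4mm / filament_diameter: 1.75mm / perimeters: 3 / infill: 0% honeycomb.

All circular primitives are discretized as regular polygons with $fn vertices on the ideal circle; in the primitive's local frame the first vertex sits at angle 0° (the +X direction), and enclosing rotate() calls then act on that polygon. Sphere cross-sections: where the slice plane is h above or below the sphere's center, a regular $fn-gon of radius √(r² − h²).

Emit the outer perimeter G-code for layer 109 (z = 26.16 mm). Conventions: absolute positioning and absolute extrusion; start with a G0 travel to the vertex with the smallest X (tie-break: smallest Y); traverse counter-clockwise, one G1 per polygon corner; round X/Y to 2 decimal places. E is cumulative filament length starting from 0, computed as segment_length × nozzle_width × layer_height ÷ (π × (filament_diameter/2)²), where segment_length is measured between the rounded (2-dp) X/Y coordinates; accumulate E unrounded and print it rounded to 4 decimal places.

G0 X-2.11 Y-3.00 Z26.16
G1 X1.20 Y-8.72 E0.2638
G1 X7.80 Y-8.72 E0.5272
G1 X8.70 Y-7.17 E0.5987
G1 X13.51 Y-7.17 E0.7907
G1 X18.51 Y1.50 E1.1902
G1 X13.51 Y10.17 E1.5896
G1 X3.49 Y10.17 E1.9895
G1 X-1.51 Y1.50 E2.3890
G1 X-0.51 Y-0.23 E2.4687
G1 X-2.11 Y-3.00 E2.5964

At z = 26.16 mm: the cylinder is absent (z outside [0, 12]); the r=11.5 sphere at (8.5, 1.5) slices to a regular 6-gon of circumradius 10.011 (√(r²−h²) with h=5.66 from center); the cube at (0.5, 1) does not reach this height (z outside [3, 25.5]); the sphere at (4.5, -3): section is a regular 6-gon, circumradius = √(r²−h²) = √(10.5²−8.16²) = 6.608; Combining (union): the regions partially overlap (shared area 84.04 mm²), so overlapping operands fuse into one piece — 1 connected region; the cone at (16, 14.5) is not intersected at this z (z outside [1.5, 20.5]); Subtracting the remaining from the first: none of the subtracted shapes is present at this height, so that combined region is unchanged — 1 connected region. The outline is a single polygon with 10 vertices. Extrusion per mm of travel: 0.4 × 0.24 / (π × 0.875²) = 0.039912. Accumulating E over each segment gives final E = 2.5964.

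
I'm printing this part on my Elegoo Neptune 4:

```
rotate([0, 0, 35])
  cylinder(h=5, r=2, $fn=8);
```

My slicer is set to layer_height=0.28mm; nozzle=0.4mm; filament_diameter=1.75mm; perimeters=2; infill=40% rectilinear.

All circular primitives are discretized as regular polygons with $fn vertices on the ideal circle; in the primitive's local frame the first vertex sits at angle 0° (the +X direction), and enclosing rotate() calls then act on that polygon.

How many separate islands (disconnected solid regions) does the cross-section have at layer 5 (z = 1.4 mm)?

1

At z = 1.4 mm: the r=2 cylinder gives a regular 8-gon of circumradius 2 (constant along its height); (whole slice rotated 35° about Z — lengths, areas and connectivity unchanged). Overall, the cross-section is a single solid region. Island count = 1.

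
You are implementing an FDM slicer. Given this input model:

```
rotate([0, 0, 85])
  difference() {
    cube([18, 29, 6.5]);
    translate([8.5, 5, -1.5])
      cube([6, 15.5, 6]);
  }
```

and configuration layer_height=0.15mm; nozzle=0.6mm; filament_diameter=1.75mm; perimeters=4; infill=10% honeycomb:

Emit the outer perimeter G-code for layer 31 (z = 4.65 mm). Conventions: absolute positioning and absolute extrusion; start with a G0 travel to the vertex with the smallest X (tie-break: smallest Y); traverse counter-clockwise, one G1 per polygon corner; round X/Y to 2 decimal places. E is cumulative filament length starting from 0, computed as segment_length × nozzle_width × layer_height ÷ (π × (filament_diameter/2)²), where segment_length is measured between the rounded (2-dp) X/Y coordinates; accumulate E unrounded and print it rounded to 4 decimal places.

G0 X-28.89 Y2.53 Z4.65
G1 X0.00 Y0.00 E1.0851
G1 X1.57 Y17.93 E1.7586
G1 X-27.32 Y20.46 E2.8437
G1 X-28.89 Y2.53 E3.5172

At z = 4.65 mm: the cube is present — its section is the full 18×29 rectangle; the cube at (8.5, 5) is absent (z outside [-1.5, 4.5]); Taking the first minus the rest: none of the subtracted shapes is present at this height, so the 18×29 cube is unchanged — 1 connected region; (whole slice rotated 85° about Z — lengths, areas and connectivity unchanged). The outline is a single polygon with 4 vertices. Extrusion per mm of travel: 0.6 × 0.15 / (π × 0.875²) = 0.037418. Accumulating E over each segment gives final E = 3.5172.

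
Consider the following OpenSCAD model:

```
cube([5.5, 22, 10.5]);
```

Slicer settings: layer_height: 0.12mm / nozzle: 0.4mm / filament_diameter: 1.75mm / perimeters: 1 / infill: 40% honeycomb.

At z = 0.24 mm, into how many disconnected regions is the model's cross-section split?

At z = 0.24 mm: the 5.5×22 cube contributes its full rectangle. The result has 1 disconnected region.

1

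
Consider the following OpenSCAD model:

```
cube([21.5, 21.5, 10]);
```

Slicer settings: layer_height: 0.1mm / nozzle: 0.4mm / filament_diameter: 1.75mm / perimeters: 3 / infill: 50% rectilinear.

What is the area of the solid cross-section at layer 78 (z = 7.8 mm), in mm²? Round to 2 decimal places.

At z = 7.8 mm: the cube (footprint 21.5×21.5) is included at this height (area 462.25 mm²). Overall, the cross-section is a single solid region. Net area = 462.25 mm².

462.25 mm²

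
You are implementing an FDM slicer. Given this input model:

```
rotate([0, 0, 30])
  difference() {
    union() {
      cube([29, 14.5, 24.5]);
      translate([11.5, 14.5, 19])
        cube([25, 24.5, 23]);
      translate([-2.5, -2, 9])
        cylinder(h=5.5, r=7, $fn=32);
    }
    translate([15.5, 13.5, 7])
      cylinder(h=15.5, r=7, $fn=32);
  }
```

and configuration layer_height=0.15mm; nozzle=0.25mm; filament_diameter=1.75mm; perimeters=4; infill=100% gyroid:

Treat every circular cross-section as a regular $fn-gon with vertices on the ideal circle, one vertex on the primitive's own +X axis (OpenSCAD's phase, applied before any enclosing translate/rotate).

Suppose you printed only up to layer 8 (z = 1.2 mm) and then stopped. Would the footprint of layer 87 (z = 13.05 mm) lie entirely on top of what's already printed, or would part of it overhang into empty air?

Compare the two slices. At z = 1.2: the cube (footprint 29×14.5) is included at this height (area 420.50 mm²); the cube at (11.5, 14.5) does not reach this height (z outside [19, 42]); the cylinder at (-2.5, -2) is not intersected at this z (z outside [9, 14.5]); Combining (union): only the 29×14.5 cube is present, so the union is just that shape — area = 420.50 mm²; the cylinder at (15.5, 13.5) is absent (z outside [7, 22.5]); Taking the first minus the rest: none of the subtracted shapes is present at this height, so that combined region is unchanged — area = 420.50 mm²; (whole slice rotated 30° about Z — lengths, areas and connectivity unchanged). At z = 13.05: the cube (footprint 29×14.5) is included at this height (area 420.50 mm²); the cube at (11.5, 14.5) is absent (z outside [19, 42]); the r=7 cylinder at (-2.5, -2) contributes a regular 32-gon of circumradius 7 (area = (32/2)·7.000²·sin(360°/32) = 152.95 mm²); Combining (union): the regions partially overlap — summed areas 573.45 mm² minus the doubly-counted overlap 12.42 mm² gives 561.04 mm² — area = 561.04 mm²; the r=7 cylinder at (15.5, 13.5) gives a regular 32-gon of circumradius 7 (constant along its height) (area = (32/2)·7.000²·sin(360°/32) = 152.95 mm²); After the difference (first − rest): starting from that combined region (561.04 mm²), the r=7 cylinder at (15.5, 13.5) partially overlaps it — only the 90.38 mm² overlap (of its 152.95 mm²) is removed, clipping the outline — area = 470.66 mm²; (whole slice rotated 30° about Z — lengths, areas and connectivity unchanged). Checking containment: at z = 13.05 the cross-section extends beyond the z = 1.2 cross-section by about 140.54 mm².

part overhangs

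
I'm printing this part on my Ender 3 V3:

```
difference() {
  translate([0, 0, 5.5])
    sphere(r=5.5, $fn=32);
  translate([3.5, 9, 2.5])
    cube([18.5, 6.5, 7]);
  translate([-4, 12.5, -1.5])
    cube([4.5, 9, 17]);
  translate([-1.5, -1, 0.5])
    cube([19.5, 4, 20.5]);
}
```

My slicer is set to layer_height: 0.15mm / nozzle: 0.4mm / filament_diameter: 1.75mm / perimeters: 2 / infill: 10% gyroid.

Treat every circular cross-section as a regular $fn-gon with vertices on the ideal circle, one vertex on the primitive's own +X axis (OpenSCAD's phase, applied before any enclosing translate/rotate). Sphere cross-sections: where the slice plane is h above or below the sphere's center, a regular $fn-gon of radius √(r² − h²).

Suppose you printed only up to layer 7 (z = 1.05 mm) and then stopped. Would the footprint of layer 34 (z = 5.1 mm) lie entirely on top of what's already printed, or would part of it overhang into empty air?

part overhangs

Compare the two slices. At z = 1.05: the r=5.5 sphere contributes a regular 32-gon of circumradius √(5.5²−4.45²) = 3.232 (area = (32/2)·3.232²·sin(360°/32) = 32.61 mm²); the cube at (3.5, 9) is not intersected at this z (z outside [2.5, 9.5]); the cube at (-4, 12.5) (footprint 4.5×9) is included at this height (area 40.50 mm²); the cube at (-1.5, -1) is present — its section is the full 19.5×4 rectangle (area 78.00 mm²); After the difference (first − rest): starting from the r=5.5 sphere (32.61 mm²), the 4.5×9 cube at (-4, 12.5) misses the remaining region (no effect); the 19.5×4 cube at (-1.5, -1) partially overlaps it — only the 17.12 mm² overlap (of its 78.00 mm²) is removed, clipping the outline — area = 15.49 mm². At z = 5.1: the r=5.5 sphere contributes a regular 32-gon of circumradius √(5.5²−0.4²) = 5.485 (area = (32/2)·5.485²·sin(360°/32) = 93.92 mm²); the 18.5×6.5 cube at (3.5, 9) contributes its full rectangle (area 120.25 mm²); the 4.5×9 cube at (-4, 12.5) contributes its full rectangle (area 40.50 mm²); the cube at (-1.5, -1) (footprint 19.5×4) is included at this height (area 78.00 mm²); Taking the first minus the rest: starting from the r=5.5 sphere (93.92 mm²), the 18.5×6.5 cube at (3.5, 9) misses the remaining region (no effect); the 4.5×9 cube at (-4, 12.5) misses the remaining region (no effect); the 19.5×4 cube at (-1.5, -1) partially overlaps it — only the 26.97 mm² overlap (of its 78.00 mm²) is removed, clipping the outline — area = 66.95 mm². Checking containment: at z = 5.1 the cross-section extends beyond the z = 1.05 cross-section by about 51.46 mm².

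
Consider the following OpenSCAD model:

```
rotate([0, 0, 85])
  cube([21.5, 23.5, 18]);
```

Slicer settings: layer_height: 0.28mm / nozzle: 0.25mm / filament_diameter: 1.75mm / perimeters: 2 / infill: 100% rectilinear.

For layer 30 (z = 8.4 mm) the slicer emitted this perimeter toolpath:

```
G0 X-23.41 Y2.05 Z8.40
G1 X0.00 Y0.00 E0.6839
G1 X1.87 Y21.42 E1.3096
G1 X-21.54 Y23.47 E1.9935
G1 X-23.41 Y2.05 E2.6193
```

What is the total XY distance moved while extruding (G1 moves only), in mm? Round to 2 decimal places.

90.00 mm

Sum the Euclidean lengths of each G1 segment: total = 90.00 mm.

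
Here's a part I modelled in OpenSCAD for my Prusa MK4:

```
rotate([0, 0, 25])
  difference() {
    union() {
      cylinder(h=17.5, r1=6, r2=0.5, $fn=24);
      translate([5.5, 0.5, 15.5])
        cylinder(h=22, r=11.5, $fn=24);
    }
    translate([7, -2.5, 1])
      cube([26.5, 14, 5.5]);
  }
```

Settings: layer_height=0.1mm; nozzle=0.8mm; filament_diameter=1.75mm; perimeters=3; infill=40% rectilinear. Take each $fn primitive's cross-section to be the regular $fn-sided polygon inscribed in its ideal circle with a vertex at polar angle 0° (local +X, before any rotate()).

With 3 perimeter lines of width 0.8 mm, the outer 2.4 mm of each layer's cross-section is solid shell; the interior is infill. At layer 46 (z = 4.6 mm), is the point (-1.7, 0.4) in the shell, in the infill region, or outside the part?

At z = 4.6 mm: the cone contributes a regular 24-gon of circumradius 4.554 (interpolated between r1=6 and r2=0.5 at t=0.263); the cylinder at (5.5, 0.5) is not intersected at this z (z outside [15.5, 37.5]); Taking the union: only the cone is present, so the union is just that shape — 1 connected region; the 26.5×14 cube at (7, -2.5) contributes its full rectangle; Subtracting the remaining from the first: starting from that combined region, the 26.5×14 cube at (7, -2.5) misses the remaining region (no effect) — 1 connected region; (rotated 25° about Z; rotation is an isometry so areas/perimeters/island counts are preserved). Overall, the cross-section is a single solid region. Undo the 25° rotation: the query point maps to (-1.372, 1.081) in the un-rotated model frame. The nearest boundary edge runs (-3.94, 2.28)→(-3.22, 3.22); distance from the point to it = 2.77 mm. The point is inside the cross-section and 2.77 mm from the nearest boundary — more than the 2.4 mm shell width (3 × 0.8), so it's in the infill interior.

infill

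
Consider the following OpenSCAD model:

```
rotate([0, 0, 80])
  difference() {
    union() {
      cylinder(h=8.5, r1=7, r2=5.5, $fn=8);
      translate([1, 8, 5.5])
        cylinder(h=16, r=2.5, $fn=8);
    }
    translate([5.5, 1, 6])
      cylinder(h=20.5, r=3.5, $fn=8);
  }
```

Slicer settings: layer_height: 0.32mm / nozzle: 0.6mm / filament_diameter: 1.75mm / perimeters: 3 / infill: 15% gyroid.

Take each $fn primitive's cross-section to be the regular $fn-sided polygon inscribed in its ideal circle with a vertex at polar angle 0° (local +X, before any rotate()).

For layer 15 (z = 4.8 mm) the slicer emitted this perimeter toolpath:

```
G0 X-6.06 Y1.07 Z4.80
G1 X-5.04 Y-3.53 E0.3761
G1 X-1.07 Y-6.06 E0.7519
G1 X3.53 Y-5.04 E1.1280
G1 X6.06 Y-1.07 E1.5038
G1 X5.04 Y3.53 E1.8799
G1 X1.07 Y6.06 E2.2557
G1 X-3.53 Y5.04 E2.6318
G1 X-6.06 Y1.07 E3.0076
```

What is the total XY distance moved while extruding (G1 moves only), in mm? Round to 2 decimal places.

Sum the Euclidean lengths of each G1 segment: total = 37.68 mm.

37.68 mm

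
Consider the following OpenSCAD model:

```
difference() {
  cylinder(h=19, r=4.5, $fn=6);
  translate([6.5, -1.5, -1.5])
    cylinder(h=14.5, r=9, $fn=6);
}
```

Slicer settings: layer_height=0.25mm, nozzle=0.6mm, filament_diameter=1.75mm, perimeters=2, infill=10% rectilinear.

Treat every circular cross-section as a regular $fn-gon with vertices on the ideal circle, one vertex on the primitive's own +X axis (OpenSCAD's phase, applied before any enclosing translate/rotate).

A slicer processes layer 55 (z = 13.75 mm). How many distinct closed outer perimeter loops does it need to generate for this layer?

1

At z = 13.75 mm: the cylinder: section is a regular 6-gon, circumradius r=4.5; the cylinder at (6.5, -1.5) is absent (z outside [-1.5, 13]); Subtracting the remaining from the first: none of the subtracted shapes is present at this height, so the r=4.5 cylinder is unchanged — 1 connected region. The result has 1 disconnected region.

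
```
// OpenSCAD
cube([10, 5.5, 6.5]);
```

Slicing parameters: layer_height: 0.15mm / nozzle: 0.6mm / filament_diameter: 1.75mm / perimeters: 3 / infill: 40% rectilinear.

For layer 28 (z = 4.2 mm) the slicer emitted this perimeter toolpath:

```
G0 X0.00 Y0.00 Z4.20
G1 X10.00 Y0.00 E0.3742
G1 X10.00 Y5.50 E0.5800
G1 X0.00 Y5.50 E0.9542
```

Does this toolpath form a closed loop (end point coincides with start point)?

no

Start point (G0): (0.00, 0.00). End point (last G1): the path does not return to the start — open.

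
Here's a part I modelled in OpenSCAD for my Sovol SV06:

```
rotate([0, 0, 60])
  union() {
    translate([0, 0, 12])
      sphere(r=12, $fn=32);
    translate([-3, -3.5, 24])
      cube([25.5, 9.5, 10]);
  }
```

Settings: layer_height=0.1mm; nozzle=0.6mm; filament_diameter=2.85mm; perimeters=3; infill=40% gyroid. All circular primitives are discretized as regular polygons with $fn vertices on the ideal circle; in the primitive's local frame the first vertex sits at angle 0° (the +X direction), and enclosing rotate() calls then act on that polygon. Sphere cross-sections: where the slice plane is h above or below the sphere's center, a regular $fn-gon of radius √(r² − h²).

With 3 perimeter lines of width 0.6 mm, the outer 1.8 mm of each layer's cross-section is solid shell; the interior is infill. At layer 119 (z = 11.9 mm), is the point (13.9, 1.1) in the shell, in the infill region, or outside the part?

At z = 11.9 mm: the r=12 sphere slices to a regular 32-gon of circumradius 12.000 (√(r²−h²) with h=0.1 from center); the cube at (-3, -3.5) does not reach this height (z outside [24, 34]); Merging all regions: only the r=12 sphere is present, so the union is just that shape — 1 connected region; (whole slice rotated 60° about Z — lengths, areas and connectivity unchanged). Overall, the cross-section is a single solid region. Undo the 60° rotation: the query point maps to (7.903, -11.488) in the un-rotated model frame. The nearest boundary edge runs (4.59, -11.09)→(6.67, -9.98); distance from the point to it = 1.95 mm. The point is not inside any of the regions above, so it lies outside the cross-section (1.95 mm from the nearest boundary).

outside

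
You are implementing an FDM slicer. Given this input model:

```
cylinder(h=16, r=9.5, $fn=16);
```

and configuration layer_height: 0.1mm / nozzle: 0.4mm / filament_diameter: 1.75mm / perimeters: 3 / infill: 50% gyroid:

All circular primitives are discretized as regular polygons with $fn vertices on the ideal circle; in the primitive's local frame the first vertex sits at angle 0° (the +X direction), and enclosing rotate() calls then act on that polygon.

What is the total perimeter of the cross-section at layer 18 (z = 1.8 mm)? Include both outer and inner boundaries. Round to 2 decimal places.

59.31 mm

At z = 1.8 mm: the r=9.5 cylinder contributes a regular 16-gon of circumradius 9.5 (perimeter = 2·16·9.500·sin(180°/16) = 59.31 mm). Overall, the cross-section is a single solid region. Total boundary length (outer) = 59.31 mm.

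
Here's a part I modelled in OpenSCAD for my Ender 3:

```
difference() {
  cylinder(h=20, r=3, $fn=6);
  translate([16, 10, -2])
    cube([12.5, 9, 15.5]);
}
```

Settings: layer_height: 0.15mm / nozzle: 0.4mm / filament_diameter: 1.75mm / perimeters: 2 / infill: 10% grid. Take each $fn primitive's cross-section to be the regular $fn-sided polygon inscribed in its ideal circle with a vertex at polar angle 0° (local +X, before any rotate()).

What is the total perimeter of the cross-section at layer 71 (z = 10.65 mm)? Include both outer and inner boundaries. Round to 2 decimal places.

18.00 mm

At z = 10.65 mm: the cylinder: section is a regular 6-gon, circumradius r=3 (perimeter = 2·6·3.000·sin(180°/6) = 18.00 mm); the cube at (16, 10) (footprint 12.5×9) is included at this height (perimeter 43.00 mm); Taking the first minus the rest: starting from the r=3 cylinder, the 12.5×9 cube at (16, 10) misses the remaining region (no effect) — boundary = 18.00 mm. Overall, the cross-section is a single solid region. Total boundary length (outer) = 18.00 mm.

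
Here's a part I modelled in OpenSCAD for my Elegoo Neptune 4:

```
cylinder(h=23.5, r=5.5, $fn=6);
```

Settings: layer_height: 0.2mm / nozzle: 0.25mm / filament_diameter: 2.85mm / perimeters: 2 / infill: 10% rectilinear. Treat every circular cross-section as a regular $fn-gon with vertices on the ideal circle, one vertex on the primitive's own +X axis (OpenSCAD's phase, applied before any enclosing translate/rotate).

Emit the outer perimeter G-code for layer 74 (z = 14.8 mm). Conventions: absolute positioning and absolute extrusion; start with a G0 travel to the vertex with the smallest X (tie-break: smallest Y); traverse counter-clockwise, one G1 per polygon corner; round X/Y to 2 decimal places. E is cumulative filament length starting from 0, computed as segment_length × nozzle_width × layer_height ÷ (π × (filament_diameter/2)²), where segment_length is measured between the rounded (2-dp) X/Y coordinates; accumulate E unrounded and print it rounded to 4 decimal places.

At z = 14.8 mm: the r=5.5 cylinder gives a regular 6-gon of circumradius 5.5 (constant along its height). The outline is a single polygon with 6 vertices. Extrusion per mm of travel: 0.25 × 0.2 / (π × 1.425²) = 0.007838. Accumulating E over each segment gives final E = 0.2586.

G0 X-5.50 Y0.00 Z14.80
G1 X-2.75 Y-4.76 E0.0431
G1 X2.75 Y-4.76 E0.0862
G1 X5.50 Y0.00 E0.1293
G1 X2.75 Y4.76 E0.1724
G1 X-2.75 Y4.76 E0.2155
G1 X-5.50 Y0.00 E0.2586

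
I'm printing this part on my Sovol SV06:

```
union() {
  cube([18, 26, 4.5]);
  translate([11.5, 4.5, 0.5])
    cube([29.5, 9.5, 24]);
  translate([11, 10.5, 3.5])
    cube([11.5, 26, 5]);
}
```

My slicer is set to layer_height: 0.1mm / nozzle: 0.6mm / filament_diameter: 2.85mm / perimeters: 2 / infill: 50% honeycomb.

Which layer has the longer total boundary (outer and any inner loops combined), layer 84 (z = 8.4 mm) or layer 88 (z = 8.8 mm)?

Layer 84 (z = 8.4): the cube is not intersected at this z (z outside [0, 4.5]); the cube at (11.5, 4.5) (footprint 29.5×9.5) is included at this height (perimeter 78.00 mm); the cube at (11, 10.5) is present — its section is the full 11.5×26 rectangle (perimeter 75.00 mm); Taking the union: the regions partially overlap (shared area 38.50 mm²), so the edge portions inside another operand are dropped and the merged outline is re-measured after clipping — boundary = 124.00 mm. So its perimeter = 124.00 mm. Layer 88 (z = 8.8): the cube is not intersected at this z (z outside [0, 4.5]); the cube at (11.5, 4.5) is present — its section is the full 29.5×9.5 rectangle (perimeter 78.00 mm); the cube at (11, 10.5) is not intersected at this z (z outside [3.5, 8.5]); Taking the union: only the 29.5×9.5 cube at (11.5, 4.5) is present, so the union is just that shape — boundary = 78.00 mm. So its perimeter = 78.00 mm. Layer 84 is larger (124.00 vs 78.00 mm).

layer 84 (z = 8.4 mm)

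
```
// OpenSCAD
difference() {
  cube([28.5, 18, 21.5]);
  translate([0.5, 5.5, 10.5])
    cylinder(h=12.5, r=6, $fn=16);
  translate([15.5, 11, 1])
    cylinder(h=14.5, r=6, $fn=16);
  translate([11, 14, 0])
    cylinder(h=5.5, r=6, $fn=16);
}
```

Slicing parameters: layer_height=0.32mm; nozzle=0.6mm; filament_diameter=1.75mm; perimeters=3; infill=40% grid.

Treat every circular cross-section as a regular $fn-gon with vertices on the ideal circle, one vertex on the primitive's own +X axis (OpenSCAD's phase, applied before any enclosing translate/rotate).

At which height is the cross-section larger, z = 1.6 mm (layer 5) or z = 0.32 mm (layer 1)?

layer 1 (z = 0.32 mm)

Layer 5 (z = 1.6): the cube (footprint 28.5×18) is included at this height (area 513.00 mm²); the cylinder at (0.5, 5.5) does not reach this height (z outside [10.5, 23]); the r=6 cylinder at (15.5, 11) gives a regular 16-gon of circumradius 6 (constant along its height) (area = (16/2)·6.000²·sin(360°/16) = 110.21 mm²); the cylinder at (11, 14): section is a regular 16-gon, circumradius r=6 (area = (16/2)·6.000²·sin(360°/16) = 110.21 mm²); Taking the first minus the rest: starting from the 28.5×18 cube (513.00 mm²), the r=6 cylinder at (15.5, 11) lies wholly inside it (removes its full 110.21 mm² and its 37.46 mm outline becomes a hole wall); the r=6 cylinder at (11, 14) partially overlaps it — only the 50.05 mm² overlap (of its 110.21 mm²) is removed, clipping the outline — area = 352.73 mm². So its area = 352.73 mm². Layer 1 (z = 0.32): the cube (footprint 28.5×18) is included at this height (area 513.00 mm²); the cylinder at (0.5, 5.5) is not intersected at this z (z outside [10.5, 23]); the cylinder at (15.5, 11) is not intersected at this z (z outside [1, 15.5]); the r=6 cylinder at (11, 14) contributes a regular 16-gon of circumradius 6 (area = (16/2)·6.000²·sin(360°/16) = 110.21 mm²); After the difference (first − rest): starting from the 28.5×18 cube (513.00 mm²), the r=6 cylinder at (11, 14) partially overlaps it — only the 98.56 mm² overlap (of its 110.21 mm²) is removed, clipping the outline — area = 414.44 mm². So its area = 414.44 mm². Layer 1 is larger (414.44 vs 352.73 mm²).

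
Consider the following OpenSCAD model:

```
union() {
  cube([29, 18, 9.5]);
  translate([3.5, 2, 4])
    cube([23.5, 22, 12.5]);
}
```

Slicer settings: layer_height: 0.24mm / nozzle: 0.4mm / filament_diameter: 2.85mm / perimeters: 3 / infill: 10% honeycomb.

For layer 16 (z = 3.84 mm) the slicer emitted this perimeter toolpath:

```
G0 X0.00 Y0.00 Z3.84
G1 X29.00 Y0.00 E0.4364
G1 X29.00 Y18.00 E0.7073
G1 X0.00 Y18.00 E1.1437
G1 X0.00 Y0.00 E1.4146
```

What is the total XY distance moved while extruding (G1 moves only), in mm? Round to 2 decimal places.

Sum the Euclidean lengths of each G1 segment: total = 94.00 mm.

94.00 mm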